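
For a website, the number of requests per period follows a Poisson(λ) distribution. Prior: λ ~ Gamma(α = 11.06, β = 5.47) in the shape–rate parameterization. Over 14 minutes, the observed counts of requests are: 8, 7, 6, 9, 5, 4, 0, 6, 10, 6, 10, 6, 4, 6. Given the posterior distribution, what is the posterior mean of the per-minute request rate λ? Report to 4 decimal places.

5.0365

With a Gamma(shape α, rate β) prior, the Poisson likelihood is conjugate: the posterior is Gamma(α + ΣXᵢ, β + n).
Sum of counts S = 87 over n = 14 minutes.
Posterior: Gamma(α+S, β+n) = Gamma(11.06+87, 5.47+14) = Gamma(98.06, 19.47).
Posterior mean = α/β = 98.06/19.47 = 5.0365.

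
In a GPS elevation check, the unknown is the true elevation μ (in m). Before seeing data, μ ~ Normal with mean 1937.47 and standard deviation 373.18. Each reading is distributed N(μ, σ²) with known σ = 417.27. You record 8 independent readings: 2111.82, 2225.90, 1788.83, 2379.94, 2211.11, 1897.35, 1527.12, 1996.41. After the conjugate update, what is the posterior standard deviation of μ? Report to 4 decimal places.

137.1957

For Normal data with known variance σ², a Normal(μ₀, σ₀²) prior on μ is conjugate. Posterior precision = 1/σ₀² + n/σ²; posterior mean is the precision-weighted average of μ₀ and x̄.
σ₀² = 373.18² = 139263.3124, σ² = 417.27² = 174114.2529; σ² + n·σ₀² = 174114.2529 + 8·139263.3124 = 1288220.7521.
Posterior precision = 1/σ₀² + n/σ² = 1/139263.3124 + 8/174114.2529 = (σ² + n·σ₀²)/(σ₀²σ²) = 1288220.7521/(139263.3124·174114.2529); posterior variance σₙ² = σ₀²σ²/(σ² + n·σ₀²) = 139263.3124·174114.2529/1288220.7521 = 18822.649422.
Posterior SD = √σₙ² = √(139263.3124·174114.2529/1288220.7521) = 137.1957.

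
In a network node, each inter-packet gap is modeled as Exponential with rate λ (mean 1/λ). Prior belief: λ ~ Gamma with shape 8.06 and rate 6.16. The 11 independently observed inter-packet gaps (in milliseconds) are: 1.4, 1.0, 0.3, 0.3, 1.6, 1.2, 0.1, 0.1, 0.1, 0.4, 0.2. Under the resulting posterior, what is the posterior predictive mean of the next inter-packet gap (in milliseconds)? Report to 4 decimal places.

With a Gamma(shape α, rate β) prior on the exponential rate λ, the posterior after n observations with total T = Σxᵢ is Gamma(α+n, β+T).
Sum of observations T = 6.7 milliseconds; n = 11.
Posterior: Gamma(8.06+11, 6.16+6.7) = Gamma(19.06, 12.86).
The predictive distribution for the next observation is Lomax; its mean is β/(α−1) = 12.86/18.06 = 0.7121.

0.7121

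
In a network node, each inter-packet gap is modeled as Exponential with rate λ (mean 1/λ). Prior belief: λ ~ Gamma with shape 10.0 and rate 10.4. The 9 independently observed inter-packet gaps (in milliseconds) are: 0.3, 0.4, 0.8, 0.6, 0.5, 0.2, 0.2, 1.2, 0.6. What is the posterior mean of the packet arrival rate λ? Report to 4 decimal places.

With a Gamma(shape α, rate β) prior on the exponential rate λ, the posterior after n observations with total T = Σxᵢ is Gamma(α+n, β+T).
Sum of observations T = 4.8 milliseconds; n = 9.
Posterior: Gamma(10.0+9, 10.4+4.8) = Gamma(19.0, 15.2).
Posterior mean of λ = α/β = 19.0/15.2 = 1.2500.

1.2500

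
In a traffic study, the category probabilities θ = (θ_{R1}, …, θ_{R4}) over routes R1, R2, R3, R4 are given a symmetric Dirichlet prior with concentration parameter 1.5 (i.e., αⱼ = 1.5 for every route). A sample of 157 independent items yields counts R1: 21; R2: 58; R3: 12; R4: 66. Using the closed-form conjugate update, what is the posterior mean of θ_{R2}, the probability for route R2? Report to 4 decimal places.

The Dirichlet prior is conjugate to the Multinomial likelihood: each posterior αⱼ = prior αⱼ + observed count nⱼ.
Posterior concentration: (22.5, 59.5, 13.5, 67.5), total = 163.0.
E[θ_{R2}|data] = α_{R2}/Σα = 59.5/163.0 = 0.3650.

0.3650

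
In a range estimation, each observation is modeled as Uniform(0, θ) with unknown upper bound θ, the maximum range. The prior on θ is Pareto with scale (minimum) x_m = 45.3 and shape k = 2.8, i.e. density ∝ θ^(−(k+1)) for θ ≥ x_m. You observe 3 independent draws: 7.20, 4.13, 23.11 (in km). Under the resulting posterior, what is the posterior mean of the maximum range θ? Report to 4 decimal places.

A Pareto(scale x_m, shape k) prior on the upper bound θ of Uniform(0, θ) is conjugate: posterior is Pareto(max(x_m, max xᵢ), k + n).
Sample maximum = 23.11; prior scale x_m = 45.3 → posterior scale = max = 45.30.
Posterior shape = 2.8 + 3 = 5.8.
E[θ|data] = k·x_m/(k−1) = 5.8·45.30/4.8 = 54.7375.

54.7375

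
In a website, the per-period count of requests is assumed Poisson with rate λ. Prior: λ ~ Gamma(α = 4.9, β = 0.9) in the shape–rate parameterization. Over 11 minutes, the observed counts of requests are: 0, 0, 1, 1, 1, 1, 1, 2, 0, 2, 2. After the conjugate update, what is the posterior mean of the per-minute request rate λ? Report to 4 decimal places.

With a Gamma(shape α, rate β) prior, the Poisson likelihood is conjugate: the posterior is Gamma(α + ΣXᵢ, β + n).
Sum of counts S = 11 over n = 11 minutes.
Posterior: Gamma(α+S, β+n) = Gamma(4.9+11, 0.9+11) = Gamma(15.9, 11.9).
Posterior mean = α/β = 15.9/11.9 = 1.3361.

1.3361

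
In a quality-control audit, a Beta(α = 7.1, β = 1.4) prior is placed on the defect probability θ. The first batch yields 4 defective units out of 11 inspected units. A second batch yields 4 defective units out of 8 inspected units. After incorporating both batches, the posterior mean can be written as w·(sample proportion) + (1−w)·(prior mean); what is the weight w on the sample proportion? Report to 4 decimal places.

The Beta prior is conjugate to a Binomial/Bernoulli likelihood; the update adds successes to α and failures to β.
Total number of inspected units: n = 11 + 8 = 19.
Posterior mean = (α₀+k)/(α₀+β₀+n) = [n/(α₀+β₀+n)]·(k/n) + [(α₀+β₀)/(α₀+β₀+n)]·α₀/(α₀+β₀), so only n and the prior enter the weight.
The weight on the data is w = n/(α₀+β₀+n) = 19/(7.1+1.4+19) = 19/27.5 = 0.6909.

0.6909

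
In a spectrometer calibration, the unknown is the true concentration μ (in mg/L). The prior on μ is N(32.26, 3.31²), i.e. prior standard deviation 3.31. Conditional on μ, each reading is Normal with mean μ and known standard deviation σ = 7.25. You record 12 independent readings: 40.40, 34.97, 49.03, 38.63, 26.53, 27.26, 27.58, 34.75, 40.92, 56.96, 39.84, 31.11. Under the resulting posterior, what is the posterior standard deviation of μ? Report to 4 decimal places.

For Normal data with known variance σ², a Normal(μ₀, σ₀²) prior on μ is conjugate. Posterior precision = 1/σ₀² + n/σ²; posterior mean is the precision-weighted average of μ₀ and x̄.
σ₀² = 3.31² = 10.9561, σ² = 7.25² = 52.5625; σ² + n·σ₀² = 52.5625 + 12·10.9561 = 184.0357.
Posterior precision = 1/σ₀² + n/σ² = 1/10.9561 + 12/52.5625 = (σ² + n·σ₀²)/(σ₀²σ²) = 184.0357/(10.9561·52.5625); posterior variance σₙ² = σ₀²σ²/(σ² + n·σ₀²) = 10.9561·52.5625/184.0357 = 3.129176.
Posterior SD = √σₙ² = √(10.9561·52.5625/184.0357) = 1.7689.

1.7689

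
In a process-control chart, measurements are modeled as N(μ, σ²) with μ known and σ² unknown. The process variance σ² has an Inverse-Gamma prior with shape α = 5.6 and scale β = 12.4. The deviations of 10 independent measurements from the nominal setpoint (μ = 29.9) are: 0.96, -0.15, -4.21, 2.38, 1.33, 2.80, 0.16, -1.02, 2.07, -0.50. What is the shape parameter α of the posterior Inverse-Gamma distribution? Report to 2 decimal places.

10.60

With known mean μ and an Inverse-Gamma(α, β) prior on σ², the Normal likelihood is conjugate: posterior is Inv-Gamma(α + n/2, β + Σ(xᵢ−μ)²/2).
Σ(xᵢ−μ)² = (0.96)² + (-0.15)² + (-4.21)² + (2.38)² + (1.33)² + (2.80)² + (0.16)² + (-1.02)² + (2.07)² + (-0.50)² = 39.5424.
Posterior: Inv-Gamma(5.6 + 10/2, 12.4 + 39.5424/2) = Inv-Gamma(10.60, 32.17120).
Posterior α = 10.60.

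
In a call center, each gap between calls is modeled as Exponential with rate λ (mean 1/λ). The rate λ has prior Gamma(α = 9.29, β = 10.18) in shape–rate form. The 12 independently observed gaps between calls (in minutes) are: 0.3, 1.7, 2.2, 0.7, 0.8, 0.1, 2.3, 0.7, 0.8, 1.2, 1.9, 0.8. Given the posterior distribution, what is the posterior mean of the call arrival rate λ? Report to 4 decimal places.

0.8991

With a Gamma(shape α, rate β) prior on the exponential rate λ, the posterior after n observations with total T = Σxᵢ is Gamma(α+n, β+T).
Sum of observations T = 13.5 minutes; n = 12.
Posterior: Gamma(9.29+12, 10.18+13.5) = Gamma(21.29, 23.68).
Posterior mean of λ = α/β = 21.29/23.68 = 0.8991.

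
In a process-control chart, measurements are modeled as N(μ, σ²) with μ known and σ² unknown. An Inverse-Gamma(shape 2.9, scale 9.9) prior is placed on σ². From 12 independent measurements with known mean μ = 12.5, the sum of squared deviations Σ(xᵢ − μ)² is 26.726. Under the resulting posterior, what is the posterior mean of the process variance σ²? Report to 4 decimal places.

With known mean μ and an Inverse-Gamma(α, β) prior on σ², the Normal likelihood is conjugate: posterior is Inv-Gamma(α + n/2, β + Σ(xᵢ−μ)²/2).
Posterior: Inv-Gamma(2.9 + 12/2, 9.9 + 26.726/2) = Inv-Gamma(8.90, 23.2630).
E[σ²|data] = β/(α−1) = 23.2630/7.90 = 2.9447.

2.9447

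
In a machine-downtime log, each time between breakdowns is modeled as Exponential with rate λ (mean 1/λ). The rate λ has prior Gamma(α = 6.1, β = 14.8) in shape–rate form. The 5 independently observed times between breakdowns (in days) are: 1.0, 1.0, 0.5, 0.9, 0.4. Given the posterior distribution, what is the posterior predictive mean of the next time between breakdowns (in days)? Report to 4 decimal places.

With a Gamma(shape α, rate β) prior on the exponential rate λ, the posterior after n observations with total T = Σxᵢ is Gamma(α+n, β+T).
Sum of observations T = 3.8 days; n = 5.
Posterior: Gamma(6.1+5, 14.8+3.8) = Gamma(11.1, 18.6).
The predictive distribution for the next observation is Lomax; its mean is β/(α−1) = 18.6/10.1 = 1.8416.

1.8416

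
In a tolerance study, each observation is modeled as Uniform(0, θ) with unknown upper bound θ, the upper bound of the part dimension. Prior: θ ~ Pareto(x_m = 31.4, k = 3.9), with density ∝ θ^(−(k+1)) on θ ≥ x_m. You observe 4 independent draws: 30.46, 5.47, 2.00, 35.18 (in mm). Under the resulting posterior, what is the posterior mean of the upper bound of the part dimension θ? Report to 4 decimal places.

40.2786

A Pareto(scale x_m, shape k) prior on the upper bound θ of Uniform(0, θ) is conjugate: posterior is Pareto(max(x_m, max xᵢ), k + n).
Sample maximum = 35.18; prior scale x_m = 31.4 → posterior scale = max = 35.18.
Posterior shape = 3.9 + 4 = 7.9.
E[θ|data] = k·x_m/(k−1) = 7.9·35.18/6.9 = 40.2786.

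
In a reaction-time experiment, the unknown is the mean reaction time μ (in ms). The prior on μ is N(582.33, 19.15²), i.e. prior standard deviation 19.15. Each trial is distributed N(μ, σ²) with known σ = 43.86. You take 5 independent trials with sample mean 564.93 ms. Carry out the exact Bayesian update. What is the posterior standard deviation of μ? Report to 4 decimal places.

For Normal data with known variance σ², a Normal(μ₀, σ₀²) prior on μ is conjugate. Posterior precision = 1/σ₀² + n/σ²; posterior mean is the precision-weighted average of μ₀ and x̄.
σ₀² = 19.15² = 366.7225, σ² = 43.86² = 1923.6996; σ² + n·σ₀² = 1923.6996 + 5·366.7225 = 3757.3121.
Posterior precision = 1/σ₀² + n/σ² = 1/366.7225 + 5/1923.6996 = (σ² + n·σ₀²)/(σ₀²σ²) = 3757.3121/(366.7225·1923.6996); posterior variance σₙ² = σ₀²σ²/(σ² + n·σ₀²) = 366.7225·1923.6996/3757.3121 = 187.757606.
Posterior SD = √σₙ² = √(366.7225·1923.6996/3757.3121) = 13.7025.

13.7025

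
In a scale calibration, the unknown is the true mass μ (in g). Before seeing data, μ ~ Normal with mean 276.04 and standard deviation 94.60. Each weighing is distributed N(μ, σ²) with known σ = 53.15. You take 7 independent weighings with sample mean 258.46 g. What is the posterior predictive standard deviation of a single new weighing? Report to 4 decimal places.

For Normal data with known variance σ², a Normal(μ₀, σ₀²) prior on μ is conjugate. Posterior precision = 1/σ₀² + n/σ²; posterior mean is the precision-weighted average of μ₀ and x̄.
σ₀² = 94.60² = 8949.16, σ² = 53.15² = 2824.9225; σ² + n·σ₀² = 2824.9225 + 7·8949.16 = 65469.0425.
Posterior precision = 1/σ₀² + n/σ² = 1/8949.16 + 7/2824.9225 = (σ² + n·σ₀²)/(σ₀²σ²) = 65469.0425/(8949.16·2824.9225); posterior variance σₙ² = σ₀²σ²/(σ² + n·σ₀²) = 8949.16·2824.9225/65469.0425 = 386.147139.
Predictive variance for one new observation = σₙ² + σ² = 8949.16·2824.9225/65469.0425 + 2824.9225 = σ²·(σ₀² + 65469.0425)/65469.0425 = 2824.9225·74418.2025/65469.0425 = 3211.069639; SD = √(2824.9225·74418.2025/65469.0425) = 56.6663.

56.6663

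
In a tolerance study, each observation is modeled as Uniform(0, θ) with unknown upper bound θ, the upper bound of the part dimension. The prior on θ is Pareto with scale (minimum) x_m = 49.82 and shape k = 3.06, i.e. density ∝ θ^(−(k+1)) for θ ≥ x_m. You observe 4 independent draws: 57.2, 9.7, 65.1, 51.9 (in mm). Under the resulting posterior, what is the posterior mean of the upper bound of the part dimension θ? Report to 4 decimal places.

A Pareto(scale x_m, shape k) prior on the upper bound θ of Uniform(0, θ) is conjugate: posterior is Pareto(max(x_m, max xᵢ), k + n).
Sample maximum = 65.1; prior scale x_m = 49.82 → posterior scale = max = 65.10.
Posterior shape = 3.06 + 4 = 7.06.
E[θ|data] = k·x_m/(k−1) = 7.06·65.10/6.06 = 75.8426.

75.8426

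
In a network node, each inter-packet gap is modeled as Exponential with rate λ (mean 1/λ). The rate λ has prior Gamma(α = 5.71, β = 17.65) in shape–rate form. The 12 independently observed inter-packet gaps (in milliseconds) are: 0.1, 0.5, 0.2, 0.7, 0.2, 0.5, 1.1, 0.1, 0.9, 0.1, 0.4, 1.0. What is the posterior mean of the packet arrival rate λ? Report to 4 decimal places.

0.7552

With a Gamma(shape α, rate β) prior on the exponential rate λ, the posterior after n observations with total T = Σxᵢ is Gamma(α+n, β+T).
Sum of observations T = 5.8 milliseconds; n = 12.
Posterior: Gamma(5.71+12, 17.65+5.8) = Gamma(17.71, 23.45).
Posterior mean of λ = α/β = 17.71/23.45 = 0.7552.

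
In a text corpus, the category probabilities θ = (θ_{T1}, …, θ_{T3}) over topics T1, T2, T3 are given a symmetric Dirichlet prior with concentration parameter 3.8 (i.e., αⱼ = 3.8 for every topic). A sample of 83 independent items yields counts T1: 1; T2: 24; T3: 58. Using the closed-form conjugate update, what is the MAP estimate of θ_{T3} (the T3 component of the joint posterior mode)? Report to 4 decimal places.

0.6652

The Dirichlet prior is conjugate to the Multinomial likelihood: each posterior αⱼ = prior αⱼ + observed count nⱼ.
Posterior concentration: (4.8, 27.8, 61.8), total = 94.4.
Joint mode component: (α_{T3}−1)/(Σα−K) = 60.8/91.4 = 0.6652.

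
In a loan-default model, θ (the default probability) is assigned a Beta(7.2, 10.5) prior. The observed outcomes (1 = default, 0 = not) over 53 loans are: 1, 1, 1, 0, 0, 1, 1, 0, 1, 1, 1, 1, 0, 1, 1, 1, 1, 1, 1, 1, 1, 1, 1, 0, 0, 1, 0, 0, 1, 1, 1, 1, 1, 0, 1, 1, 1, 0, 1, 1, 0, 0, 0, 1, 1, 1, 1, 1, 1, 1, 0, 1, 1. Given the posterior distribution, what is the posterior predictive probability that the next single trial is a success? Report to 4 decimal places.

0.6535

The Beta prior is conjugate to a Binomial/Bernoulli likelihood; the update adds successes to α and failures to β.
Posterior: Beta(α+k, β+n−k) = Beta(7.2+39, 10.5+14) = Beta(46.2, 24.5).
For a single future Bernoulli trial, P(success | data) = α/(α+β) = 0.6535.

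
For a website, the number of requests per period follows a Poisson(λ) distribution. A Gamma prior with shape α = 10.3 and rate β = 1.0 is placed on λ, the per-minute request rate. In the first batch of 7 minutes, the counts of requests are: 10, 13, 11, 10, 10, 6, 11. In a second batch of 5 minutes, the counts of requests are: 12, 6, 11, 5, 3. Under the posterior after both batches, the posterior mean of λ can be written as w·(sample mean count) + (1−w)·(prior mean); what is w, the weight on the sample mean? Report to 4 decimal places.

0.9231

With a Gamma(shape α, rate β) prior, the Poisson likelihood is conjugate: the posterior is Gamma(α + ΣXᵢ, β + n).
Total number of minutes: n = 7 + 5 = 12.
Posterior mean = (α₀+S)/(β₀+n) = [n/(β₀+n)]·(S/n) + [β₀/(β₀+n)]·(α₀/β₀), so only n and β₀ enter the weight.
Weight on data w = n/(β₀+n) = 12/(1.0+12) = 12/13.0 = 0.9231.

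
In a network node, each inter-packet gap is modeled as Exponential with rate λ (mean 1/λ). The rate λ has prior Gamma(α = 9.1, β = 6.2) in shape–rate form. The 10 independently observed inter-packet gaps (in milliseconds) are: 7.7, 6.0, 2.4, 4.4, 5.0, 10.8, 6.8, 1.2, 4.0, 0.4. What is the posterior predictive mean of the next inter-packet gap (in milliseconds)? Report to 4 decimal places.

3.0331

With a Gamma(shape α, rate β) prior on the exponential rate λ, the posterior after n observations with total T = Σxᵢ is Gamma(α+n, β+T).
Sum of observations T = 48.7 milliseconds; n = 10.
Posterior: Gamma(9.1+10, 6.2+48.7) = Gamma(19.1, 54.9).
The predictive distribution for the next observation is Lomax; its mean is β/(α−1) = 54.9/18.1 = 3.0331.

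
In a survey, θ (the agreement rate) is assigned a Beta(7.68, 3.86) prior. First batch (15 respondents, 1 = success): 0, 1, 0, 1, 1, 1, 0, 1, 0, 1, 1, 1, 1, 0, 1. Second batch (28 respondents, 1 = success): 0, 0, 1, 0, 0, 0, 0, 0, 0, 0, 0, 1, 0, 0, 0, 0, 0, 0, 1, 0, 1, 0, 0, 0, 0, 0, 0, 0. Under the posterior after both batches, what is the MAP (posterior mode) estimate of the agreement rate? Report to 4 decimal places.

The Beta prior is conjugate to a Binomial/Bernoulli likelihood; the update adds successes to α and failures to β.
After batch 1: Beta(7.68+10, 3.86+5) = Beta(17.68, 8.86).
After batch 2: Beta(17.68+4, 8.86+24) = Beta(21.68, 32.86).
Mode of Beta(a,b) for a,b>1 is (a−1)/(a+b−2) = 20.68/52.54 = 0.3936.

0.3936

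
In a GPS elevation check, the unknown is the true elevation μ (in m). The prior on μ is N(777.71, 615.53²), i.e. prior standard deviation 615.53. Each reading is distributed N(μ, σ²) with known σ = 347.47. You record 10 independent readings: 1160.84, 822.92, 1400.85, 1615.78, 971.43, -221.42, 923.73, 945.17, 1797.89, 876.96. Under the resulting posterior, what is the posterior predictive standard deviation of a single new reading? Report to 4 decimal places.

For Normal data with known variance σ², a Normal(μ₀, σ₀²) prior on μ is conjugate. Posterior precision = 1/σ₀² + n/σ²; posterior mean is the precision-weighted average of μ₀ and x̄.
σ₀² = 615.53² = 378877.1809, σ² = 347.47² = 120735.4009; σ² + n·σ₀² = 120735.4009 + 10·378877.1809 = 3909507.2099.
Posterior precision = 1/σ₀² + n/σ² = 1/378877.1809 + 10/120735.4009 = (σ² + n·σ₀²)/(σ₀²σ²) = 3909507.2099/(378877.1809·120735.4009); posterior variance σₙ² = σ₀²σ²/(σ² + n·σ₀²) = 378877.1809·120735.4009/3909507.2099 = 11700.678851.
Predictive variance for one new observation = σₙ² + σ² = 378877.1809·120735.4009/3909507.2099 + 120735.4009 = σ²·(σ₀² + 3909507.2099)/3909507.2099 = 120735.4009·4288384.3908/3909507.2099 = 132436.079751; SD = √(120735.4009·4288384.3908/3909507.2099) = 363.9177.

363.9177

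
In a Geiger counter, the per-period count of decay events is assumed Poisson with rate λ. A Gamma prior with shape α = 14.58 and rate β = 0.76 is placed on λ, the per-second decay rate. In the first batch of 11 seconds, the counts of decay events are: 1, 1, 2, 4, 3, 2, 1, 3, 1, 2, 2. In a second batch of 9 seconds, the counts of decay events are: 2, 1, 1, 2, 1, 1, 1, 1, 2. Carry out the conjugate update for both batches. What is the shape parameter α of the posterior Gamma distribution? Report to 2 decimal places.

With a Gamma(shape α, rate β) prior, the Poisson likelihood is conjugate: the posterior is Gamma(α + ΣXᵢ, β + n).
Batch 1: sum of counts S = 22 over n = 11 seconds.
After batch 1: Gamma(α+S, β+n) = Gamma(14.58+22, 0.76+11) = Gamma(36.58, 11.76).
Batch 2: sum of counts S = 12 over n = 9 seconds.
After batch 2: Gamma(α+S, β+n) = Gamma(36.58+12, 11.76+9) = Gamma(48.58, 20.76).
Posterior α = 48.58.

48.58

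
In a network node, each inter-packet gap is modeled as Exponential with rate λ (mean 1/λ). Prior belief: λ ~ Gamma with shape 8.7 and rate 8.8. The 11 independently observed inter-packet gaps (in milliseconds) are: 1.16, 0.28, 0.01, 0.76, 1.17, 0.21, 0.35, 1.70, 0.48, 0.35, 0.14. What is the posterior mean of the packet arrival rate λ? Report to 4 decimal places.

1.2784

With a Gamma(shape α, rate β) prior on the exponential rate λ, the posterior after n observations with total T = Σxᵢ is Gamma(α+n, β+T).
Sum of observations T = 6.61 milliseconds; n = 11.
Posterior: Gamma(8.7+11, 8.8+6.61) = Gamma(19.7, 15.41).
Posterior mean of λ = α/β = 19.7/15.41 = 1.2784.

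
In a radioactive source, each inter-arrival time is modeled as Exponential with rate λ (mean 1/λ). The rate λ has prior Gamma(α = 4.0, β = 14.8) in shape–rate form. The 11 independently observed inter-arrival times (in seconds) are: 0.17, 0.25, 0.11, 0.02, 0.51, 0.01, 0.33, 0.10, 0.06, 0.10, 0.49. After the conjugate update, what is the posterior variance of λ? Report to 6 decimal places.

0.052210

With a Gamma(shape α, rate β) prior on the exponential rate λ, the posterior after n observations with total T = Σxᵢ is Gamma(α+n, β+T).
Sum of observations T = 2.15 seconds; n = 11.
Posterior: Gamma(4.0+11, 14.8+2.15) = Gamma(15.0, 16.95).
Var = α/β² = 0.052210.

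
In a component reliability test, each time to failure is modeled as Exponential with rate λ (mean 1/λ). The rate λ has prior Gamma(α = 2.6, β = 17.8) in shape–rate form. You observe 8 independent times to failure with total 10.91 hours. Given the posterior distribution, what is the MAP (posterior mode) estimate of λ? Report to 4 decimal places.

0.3344

With a Gamma(shape α, rate β) prior on the exponential rate λ, the posterior after n observations with total T = Σxᵢ is Gamma(α+n, β+T).
Posterior: Gamma(2.6+8, 17.8+10.91) = Gamma(10.6, 28.71).
Mode = (α−1)/β = 0.3344.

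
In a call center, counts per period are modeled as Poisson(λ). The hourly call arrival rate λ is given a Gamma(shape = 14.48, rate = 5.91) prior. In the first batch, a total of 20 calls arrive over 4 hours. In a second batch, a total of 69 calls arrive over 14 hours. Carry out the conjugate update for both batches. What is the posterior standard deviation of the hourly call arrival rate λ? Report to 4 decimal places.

With a Gamma(shape α, rate β) prior, the Poisson likelihood is conjugate: the posterior is Gamma(α + ΣXᵢ, β + n).
After batch 1: Gamma(α+S, β+n) = Gamma(14.48+20, 5.91+4) = Gamma(34.48, 9.91).
After batch 2: Gamma(α+S, β+n) = Gamma(34.48+69, 9.91+14) = Gamma(103.48, 23.91).
SD = √α/β = √103.48/23.91 = 0.4255.

0.4255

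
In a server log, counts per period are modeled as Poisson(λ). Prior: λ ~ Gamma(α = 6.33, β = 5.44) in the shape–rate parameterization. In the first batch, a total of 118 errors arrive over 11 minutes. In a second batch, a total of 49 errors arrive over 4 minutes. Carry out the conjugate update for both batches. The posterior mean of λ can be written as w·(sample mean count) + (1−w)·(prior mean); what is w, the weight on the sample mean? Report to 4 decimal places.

With a Gamma(shape α, rate β) prior, the Poisson likelihood is conjugate: the posterior is Gamma(α + ΣXᵢ, β + n).
Total number of minutes: n = 11 + 4 = 15.
Posterior mean = (α₀+S)/(β₀+n) = [n/(β₀+n)]·(S/n) + [β₀/(β₀+n)]·(α₀/β₀), so only n and β₀ enter the weight.
Weight on data w = n/(β₀+n) = 15/(5.44+15) = 15/20.44 = 0.7339.

0.7339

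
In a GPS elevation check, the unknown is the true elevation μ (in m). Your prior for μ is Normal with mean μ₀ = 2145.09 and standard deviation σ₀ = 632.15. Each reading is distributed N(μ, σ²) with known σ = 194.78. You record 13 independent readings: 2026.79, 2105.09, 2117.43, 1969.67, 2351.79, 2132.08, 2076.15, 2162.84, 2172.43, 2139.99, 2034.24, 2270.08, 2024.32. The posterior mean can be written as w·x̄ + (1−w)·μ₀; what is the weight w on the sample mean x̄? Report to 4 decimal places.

0.9927

For Normal data with known variance σ², a Normal(μ₀, σ₀²) prior on μ is conjugate. Posterior precision = 1/σ₀² + n/σ²; posterior mean is the precision-weighted average of μ₀ and x̄.
σ₀² = 632.15² = 399613.6225, σ² = 194.78² = 37939.2484. Prior precision 1/σ₀² = 1/399613.6225; data precision n/σ² = 13/37939.2484.
w = (n/σ²)/(1/σ₀² + n/σ²) = n·σ₀²/(σ² + n·σ₀²) = 13·399613.6225/(37939.2484 + 13·399613.6225) = 5194977.0925/5232916.3409 = 0.9927.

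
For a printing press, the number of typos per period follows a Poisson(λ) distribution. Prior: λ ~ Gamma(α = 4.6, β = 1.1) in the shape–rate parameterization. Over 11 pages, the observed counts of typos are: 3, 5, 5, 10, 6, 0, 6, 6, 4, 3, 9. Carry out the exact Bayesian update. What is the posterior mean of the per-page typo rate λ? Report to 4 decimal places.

5.0909

With a Gamma(shape α, rate β) prior, the Poisson likelihood is conjugate: the posterior is Gamma(α + ΣXᵢ, β + n).
Sum of counts S = 57 over n = 11 pages.
Posterior: Gamma(α+S, β+n) = Gamma(4.6+57, 1.1+11) = Gamma(61.6, 12.1).
Posterior mean = α/β = 61.6/12.1 = 5.0909.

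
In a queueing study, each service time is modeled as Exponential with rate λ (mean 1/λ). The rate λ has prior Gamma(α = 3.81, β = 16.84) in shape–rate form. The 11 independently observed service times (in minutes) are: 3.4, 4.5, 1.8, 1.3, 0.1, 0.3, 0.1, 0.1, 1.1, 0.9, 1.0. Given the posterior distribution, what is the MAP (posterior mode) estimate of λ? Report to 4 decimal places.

0.4392

With a Gamma(shape α, rate β) prior on the exponential rate λ, the posterior after n observations with total T = Σxᵢ is Gamma(α+n, β+T).
Sum of observations T = 14.6 minutes; n = 11.
Posterior: Gamma(3.81+11, 16.84+14.6) = Gamma(14.81, 31.44).
Mode = (α−1)/β = 0.4392.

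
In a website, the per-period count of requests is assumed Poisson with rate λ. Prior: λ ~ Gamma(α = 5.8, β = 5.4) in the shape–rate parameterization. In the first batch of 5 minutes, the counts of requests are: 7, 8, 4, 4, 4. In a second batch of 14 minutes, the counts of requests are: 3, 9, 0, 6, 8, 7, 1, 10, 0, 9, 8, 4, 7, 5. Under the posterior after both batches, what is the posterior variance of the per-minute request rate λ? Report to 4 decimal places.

0.1844

With a Gamma(shape α, rate β) prior, the Poisson likelihood is conjugate: the posterior is Gamma(α + ΣXᵢ, β + n).
Batch 1: sum of counts S = 27 over n = 5 minutes.
After batch 1: Gamma(α+S, β+n) = Gamma(5.8+27, 5.4+5) = Gamma(32.8, 10.4).
Batch 2: sum of counts S = 77 over n = 14 minutes.
After batch 2: Gamma(α+S, β+n) = Gamma(32.8+77, 10.4+14) = Gamma(109.8, 24.4).
Var = α/β² = 109.8/24.4² = 0.1844.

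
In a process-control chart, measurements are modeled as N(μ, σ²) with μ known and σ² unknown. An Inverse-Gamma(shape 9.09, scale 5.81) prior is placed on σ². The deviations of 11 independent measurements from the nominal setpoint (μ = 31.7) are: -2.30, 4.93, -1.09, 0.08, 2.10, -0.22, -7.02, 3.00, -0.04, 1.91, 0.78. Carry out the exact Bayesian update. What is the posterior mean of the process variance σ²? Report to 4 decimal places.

With known mean μ and an Inverse-Gamma(α, β) prior on σ², the Normal likelihood is conjugate: posterior is Inv-Gamma(α + n/2, β + Σ(xᵢ−μ)²/2).
Σ(xᵢ−μ)² = (-2.30)² + (4.93)² + (-1.09)² + (0.08)² + (2.10)² + (-0.22)² + (-7.02)² + (3.00)² + (-0.04)² + (1.91)² + (0.78)² = 97.7863.
Posterior: Inv-Gamma(9.09 + 11/2, 5.81 + 97.7863/2) = Inv-Gamma(14.59, 54.70315).
E[σ²|data] = β/(α−1) = 54.70315/13.59 = 4.0253.

4.0253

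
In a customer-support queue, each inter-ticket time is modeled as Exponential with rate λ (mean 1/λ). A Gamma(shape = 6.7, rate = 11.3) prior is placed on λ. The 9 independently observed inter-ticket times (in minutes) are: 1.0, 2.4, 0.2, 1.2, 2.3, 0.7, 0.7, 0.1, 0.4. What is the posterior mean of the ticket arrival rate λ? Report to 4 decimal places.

With a Gamma(shape α, rate β) prior on the exponential rate λ, the posterior after n observations with total T = Σxᵢ is Gamma(α+n, β+T).
Sum of observations T = 9.0 minutes; n = 9.
Posterior: Gamma(6.7+9, 11.3+9.0) = Gamma(15.7, 20.3).
Posterior mean of λ = α/β = 15.7/20.3 = 0.7734.

0.7734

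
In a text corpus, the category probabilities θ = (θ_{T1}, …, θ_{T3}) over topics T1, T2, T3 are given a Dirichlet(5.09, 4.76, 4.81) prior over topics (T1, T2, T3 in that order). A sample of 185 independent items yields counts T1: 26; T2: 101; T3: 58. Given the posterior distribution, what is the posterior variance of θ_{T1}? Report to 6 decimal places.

The Dirichlet prior is conjugate to the Multinomial likelihood: each posterior αⱼ = prior αⱼ + observed count nⱼ.
Posterior concentration: (31.09, 105.76, 62.81), total = 199.66.
Var[θ_j] = α_j(Σα−α_j)/((Σα)²(Σα+1)) = 31.09·168.57/(199.66²·200.66) = 0.000655.

0.000655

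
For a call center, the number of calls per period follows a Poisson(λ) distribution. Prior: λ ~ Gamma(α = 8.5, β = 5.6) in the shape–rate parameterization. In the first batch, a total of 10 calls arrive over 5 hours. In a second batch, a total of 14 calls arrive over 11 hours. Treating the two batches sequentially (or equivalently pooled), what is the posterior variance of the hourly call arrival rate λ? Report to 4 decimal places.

With a Gamma(shape α, rate β) prior, the Poisson likelihood is conjugate: the posterior is Gamma(α + ΣXᵢ, β + n).
After batch 1: Gamma(α+S, β+n) = Gamma(8.5+10, 5.6+5) = Gamma(18.5, 10.6).
After batch 2: Gamma(α+S, β+n) = Gamma(18.5+14, 10.6+11) = Gamma(32.5, 21.6).
Var = α/β² = 32.5/21.6² = 0.0697.

0.0697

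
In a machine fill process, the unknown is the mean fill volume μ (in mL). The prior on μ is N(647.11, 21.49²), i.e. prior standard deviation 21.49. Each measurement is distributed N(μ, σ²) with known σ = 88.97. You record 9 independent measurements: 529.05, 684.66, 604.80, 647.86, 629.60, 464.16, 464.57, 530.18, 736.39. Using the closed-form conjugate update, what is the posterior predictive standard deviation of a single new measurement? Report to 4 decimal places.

For Normal data with known variance σ², a Normal(μ₀, σ₀²) prior on μ is conjugate. Posterior precision = 1/σ₀² + n/σ²; posterior mean is the precision-weighted average of μ₀ and x̄.
σ₀² = 21.49² = 461.8201, σ² = 88.97² = 7915.6609; σ² + n·σ₀² = 7915.6609 + 9·461.8201 = 12072.0418.
Posterior precision = 1/σ₀² + n/σ² = 1/461.8201 + 9/7915.6609 = (σ² + n·σ₀²)/(σ₀²σ²) = 12072.0418/(461.8201·7915.6609); posterior variance σₙ² = σ₀²σ²/(σ² + n·σ₀²) = 461.8201·7915.6609/12072.0418 = 302.816323.
Predictive variance for one new observation = σₙ² + σ² = 461.8201·7915.6609/12072.0418 + 7915.6609 = σ²·(σ₀² + 12072.0418)/12072.0418 = 7915.6609·12533.8619/12072.0418 = 8218.477223; SD = √(7915.6609·12533.8619/12072.0418) = 90.6558.

90.6558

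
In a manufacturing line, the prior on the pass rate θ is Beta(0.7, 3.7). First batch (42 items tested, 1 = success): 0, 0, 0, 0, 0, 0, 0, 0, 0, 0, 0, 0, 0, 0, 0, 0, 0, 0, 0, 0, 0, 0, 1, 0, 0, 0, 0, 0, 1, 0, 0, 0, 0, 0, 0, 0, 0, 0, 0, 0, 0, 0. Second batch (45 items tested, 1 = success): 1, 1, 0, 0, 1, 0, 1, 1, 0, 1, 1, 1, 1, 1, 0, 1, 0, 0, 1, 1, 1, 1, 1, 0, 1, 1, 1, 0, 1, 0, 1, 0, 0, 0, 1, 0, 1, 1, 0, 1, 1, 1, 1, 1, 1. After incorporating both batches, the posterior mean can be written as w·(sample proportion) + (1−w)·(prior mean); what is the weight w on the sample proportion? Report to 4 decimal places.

The Beta prior is conjugate to a Binomial/Bernoulli likelihood; the update adds successes to α and failures to β.
Total number of items tested: n = 42 + 45 = 87.
Posterior mean = (α₀+k)/(α₀+β₀+n) = [n/(α₀+β₀+n)]·(k/n) + [(α₀+β₀)/(α₀+β₀+n)]·α₀/(α₀+β₀), so only n and the prior enter the weight.
The weight on the data is w = n/(α₀+β₀+n) = 87/(0.7+3.7+87) = 87/91.4 = 0.9519.

0.9519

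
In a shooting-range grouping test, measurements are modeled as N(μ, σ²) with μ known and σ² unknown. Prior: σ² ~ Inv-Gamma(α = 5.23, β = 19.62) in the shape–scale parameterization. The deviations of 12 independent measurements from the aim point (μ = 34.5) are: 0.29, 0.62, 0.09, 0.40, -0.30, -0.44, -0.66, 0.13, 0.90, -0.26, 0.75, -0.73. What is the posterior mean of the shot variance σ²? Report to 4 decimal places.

With known mean μ and an Inverse-Gamma(α, β) prior on σ², the Normal likelihood is conjugate: posterior is Inv-Gamma(α + n/2, β + Σ(xᵢ−μ)²/2).
Σ(xᵢ−μ)² = (0.29)² + (0.62)² + (0.09)² + (0.40)² + (-0.30)² + (-0.44)² + (-0.66)² + (0.13)² + (0.90)² + (-0.26)² + (0.75)² + (-0.73)² = 3.3457.
Posterior: Inv-Gamma(5.23 + 12/2, 19.62 + 3.3457/2) = Inv-Gamma(11.23, 21.29285).
E[σ²|data] = β/(α−1) = 21.29285/10.23 = 2.0814.

2.0814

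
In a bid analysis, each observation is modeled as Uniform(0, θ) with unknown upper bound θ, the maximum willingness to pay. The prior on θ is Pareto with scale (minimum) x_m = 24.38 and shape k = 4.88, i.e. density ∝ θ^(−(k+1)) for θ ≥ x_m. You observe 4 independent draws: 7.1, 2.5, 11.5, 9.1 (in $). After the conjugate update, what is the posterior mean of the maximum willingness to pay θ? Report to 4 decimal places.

A Pareto(scale x_m, shape k) prior on the upper bound θ of Uniform(0, θ) is conjugate: posterior is Pareto(max(x_m, max xᵢ), k + n).
Sample maximum = 11.5; prior scale x_m = 24.38 → posterior scale = max = 24.38.
Posterior shape = 4.88 + 4 = 8.88.
E[θ|data] = k·x_m/(k−1) = 8.88·24.38/7.88 = 27.4739.

27.4739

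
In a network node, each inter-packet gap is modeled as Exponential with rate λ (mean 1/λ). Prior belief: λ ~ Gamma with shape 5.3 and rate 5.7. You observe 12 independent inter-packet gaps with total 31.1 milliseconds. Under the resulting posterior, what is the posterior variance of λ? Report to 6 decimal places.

With a Gamma(shape α, rate β) prior on the exponential rate λ, the posterior after n observations with total T = Σxᵢ is Gamma(α+n, β+T).
Posterior: Gamma(5.3+12, 5.7+31.1) = Gamma(17.3, 36.8).
Var = α/β² = 0.012775.

0.012775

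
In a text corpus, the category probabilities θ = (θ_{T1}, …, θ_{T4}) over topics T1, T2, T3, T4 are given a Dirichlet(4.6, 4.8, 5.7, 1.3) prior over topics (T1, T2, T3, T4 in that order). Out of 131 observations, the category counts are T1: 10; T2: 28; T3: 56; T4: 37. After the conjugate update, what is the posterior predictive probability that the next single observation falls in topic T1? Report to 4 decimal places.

The Dirichlet prior is conjugate to the Multinomial likelihood: each posterior αⱼ = prior αⱼ + observed count nⱼ.
Posterior concentration: (14.6, 32.8, 61.7, 38.3), total = 147.4.
P(next = T1 | data) = α_{T1}/Σα = 0.0991.

0.0991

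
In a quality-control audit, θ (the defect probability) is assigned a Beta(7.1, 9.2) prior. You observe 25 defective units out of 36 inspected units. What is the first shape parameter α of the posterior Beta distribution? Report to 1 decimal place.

The Beta prior is conjugate to a Binomial/Bernoulli likelihood; the update adds successes to α and failures to β.
Posterior: Beta(α+k, β+n−k) = Beta(7.1+25, 9.2+11) = Beta(32.1, 20.2).
Posterior α = 32.1.

32.1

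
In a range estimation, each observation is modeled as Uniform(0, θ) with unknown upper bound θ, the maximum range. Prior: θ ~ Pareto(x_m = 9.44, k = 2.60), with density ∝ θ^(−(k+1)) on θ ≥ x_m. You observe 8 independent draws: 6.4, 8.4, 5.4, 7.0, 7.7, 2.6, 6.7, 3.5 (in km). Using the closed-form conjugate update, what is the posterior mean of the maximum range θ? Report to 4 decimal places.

10.4233

A Pareto(scale x_m, shape k) prior on the upper bound θ of Uniform(0, θ) is conjugate: posterior is Pareto(max(x_m, max xᵢ), k + n).
Sample maximum = 8.4; prior scale x_m = 9.44 → posterior scale = max = 9.44.
Posterior shape = 2.60 + 8 = 10.60.
E[θ|data] = k·x_m/(k−1) = 10.60·9.44/9.60 = 10.4233.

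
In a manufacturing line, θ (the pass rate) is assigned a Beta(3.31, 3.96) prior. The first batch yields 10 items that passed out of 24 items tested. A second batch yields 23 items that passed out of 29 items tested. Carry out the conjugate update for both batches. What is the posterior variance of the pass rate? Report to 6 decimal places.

The Beta prior is conjugate to a Binomial/Bernoulli likelihood; the update adds successes to α and failures to β.
After batch 1: Beta(3.31+10, 3.96+14) = Beta(13.31, 17.96).
After batch 2: Beta(13.31+23, 17.96+6) = Beta(36.31, 23.96).
Var = αβ/((α+β)²(α+β+1)) = 36.31·23.96/(60.27²·61.27) = 0.003909.

0.003909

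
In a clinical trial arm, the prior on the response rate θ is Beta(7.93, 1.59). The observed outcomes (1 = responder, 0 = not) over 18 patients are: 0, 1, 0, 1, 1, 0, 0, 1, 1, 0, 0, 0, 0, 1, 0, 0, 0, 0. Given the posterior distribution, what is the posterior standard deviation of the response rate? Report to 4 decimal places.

0.0936

The Beta prior is conjugate to a Binomial/Bernoulli likelihood; the update adds successes to α and failures to β.
Posterior: Beta(α+k, β+n−k) = Beta(7.93+6, 1.59+12) = Beta(13.93, 13.59).
Var = αβ/((α+β)²(α+β+1)) = 13.93·13.59/(27.52²·28.52) = 0.00876444; SD = √0.00876444 = 0.0936.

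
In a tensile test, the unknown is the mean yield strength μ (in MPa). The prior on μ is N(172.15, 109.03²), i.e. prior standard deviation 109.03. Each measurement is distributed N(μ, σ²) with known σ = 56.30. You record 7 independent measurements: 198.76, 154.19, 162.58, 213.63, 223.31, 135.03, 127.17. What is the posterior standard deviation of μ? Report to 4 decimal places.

For Normal data with known variance σ², a Normal(μ₀, σ₀²) prior on μ is conjugate. Posterior precision = 1/σ₀² + n/σ²; posterior mean is the precision-weighted average of μ₀ and x̄.
σ₀² = 109.03² = 11887.5409, σ² = 56.30² = 3169.69; σ² + n·σ₀² = 3169.69 + 7·11887.5409 = 86382.4763.
Posterior precision = 1/σ₀² + n/σ² = 1/11887.5409 + 7/3169.69 = (σ² + n·σ₀²)/(σ₀²σ²) = 86382.4763/(11887.5409·3169.69); posterior variance σₙ² = σ₀²σ²/(σ² + n·σ₀²) = 11887.5409·3169.69/86382.4763 = 436.197492.
Posterior SD = √σₙ² = √(11887.5409·3169.69/86382.4763) = 20.8853.

20.8853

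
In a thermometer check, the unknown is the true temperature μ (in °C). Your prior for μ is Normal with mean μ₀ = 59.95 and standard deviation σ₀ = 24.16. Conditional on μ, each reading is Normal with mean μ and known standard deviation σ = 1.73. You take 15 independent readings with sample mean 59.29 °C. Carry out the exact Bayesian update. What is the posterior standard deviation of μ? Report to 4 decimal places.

0.4466

For Normal data with known variance σ², a Normal(μ₀, σ₀²) prior on μ is conjugate. Posterior precision = 1/σ₀² + n/σ²; posterior mean is the precision-weighted average of μ₀ and x̄.
σ₀² = 24.16² = 583.7056, σ² = 1.73² = 2.9929; σ² + n·σ₀² = 2.9929 + 15·583.7056 = 8758.5769.
Posterior precision = 1/σ₀² + n/σ² = 1/583.7056 + 15/2.9929 = (σ² + n·σ₀²)/(σ₀²σ²) = 8758.5769/(583.7056·2.9929); posterior variance σₙ² = σ₀²σ²/(σ² + n·σ₀²) = 583.7056·2.9929/8758.5769 = 0.199458.
Posterior SD = √σₙ² = √(583.7056·2.9929/8758.5769) = 0.4466.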